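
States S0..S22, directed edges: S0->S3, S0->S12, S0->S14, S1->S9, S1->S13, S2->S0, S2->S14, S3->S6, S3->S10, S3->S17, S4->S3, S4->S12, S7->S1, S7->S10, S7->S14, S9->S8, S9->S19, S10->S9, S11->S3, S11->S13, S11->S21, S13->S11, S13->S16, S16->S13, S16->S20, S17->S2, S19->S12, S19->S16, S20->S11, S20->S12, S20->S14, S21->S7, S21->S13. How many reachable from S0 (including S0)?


BFS from S0:
  layer 0: {S0}
  layer 1: {S3, S12, S14}
  layer 2: {S6, S10, S17}
  layer 3: {S2, S9}
  layer 4: {S8, S19}
  layer 5: {S16}
  layer 6: {S13, S20}
  layer 7: {S11}
  layer 8: {S21}
  layer 9: {S7}
  layer 10: {S1}
Reachable set: {S0, S1, S2, S3, S6, S7, S8, S9, S10, S11, S12, S13, S14, S16, S17, S19, S20, S21}
Count = 18

18


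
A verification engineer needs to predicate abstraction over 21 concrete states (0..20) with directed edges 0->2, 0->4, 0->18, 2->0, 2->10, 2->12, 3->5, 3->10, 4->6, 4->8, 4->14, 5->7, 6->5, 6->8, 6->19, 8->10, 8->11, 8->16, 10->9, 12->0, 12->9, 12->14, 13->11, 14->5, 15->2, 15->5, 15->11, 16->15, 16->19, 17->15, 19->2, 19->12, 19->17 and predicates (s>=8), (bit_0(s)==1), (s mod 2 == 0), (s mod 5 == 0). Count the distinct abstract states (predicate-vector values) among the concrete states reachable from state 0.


BFS from 0:
Concrete reachable: {0, 2, 4, 5, 6, 7, 8, 9, 10, 11, 12, 14, 15, 16, 17, 18, 19}
Abstract via predicates (s>=8), (bit_0(s)==1), (s mod 2 == 0), (s mod 5 == 0):
  (0,0,1,0) <- {2, 4, 6}
  (0,0,1,1) <- {0}
  (0,1,0,0) <- {7}
  (0,1,0,1) <- {5}
  (1,0,1,0) <- {8, 12, 14, 16, 18}
  (1,0,1,1) <- {10}
  (1,1,0,0) <- {9, 11, 17, 19}
  (1,1,0,1) <- {15}
Distinct abstract states = 8

8


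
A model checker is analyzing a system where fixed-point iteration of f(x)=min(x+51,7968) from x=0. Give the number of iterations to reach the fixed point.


Step 1: x=0, cap=7968, increment=51
Step 2: x grows by 51 each step until capped at 7968; fixed point is x=7968
Step 3: iterations = ceil(7968/51) = 157

157


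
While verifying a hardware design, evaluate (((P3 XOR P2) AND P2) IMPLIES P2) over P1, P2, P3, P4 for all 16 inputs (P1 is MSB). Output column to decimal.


Formula: (((P3 XOR P2) AND P2) IMPLIES P2) over P1, P2, P3, P4 (16 rows)
Evaluate each row (bits = P1,P2,P3,P4, MSB first):
  row 0 [0000]: (((0 XOR 0) AND 0) IMPLIES 0) -> 1
  row 1 [0001]: (((0 XOR 0) AND 0) IMPLIES 0) -> 1
  row 2 [0010]: (((1 XOR 0) AND 0) IMPLIES 0) -> 1
  row 3 [0011]: (((1 XOR 0) AND 0) IMPLIES 0) -> 1
  row 4 [0100]: (((0 XOR 1) AND 1) IMPLIES 1) -> 1
  row 5 [0101]: (((0 XOR 1) AND 1) IMPLIES 1) -> 1
  row 6 [0110]: (((1 XOR 1) AND 1) IMPLIES 1) -> 1
  row 7 [0111]: (((1 XOR 1) AND 1) IMPLIES 1) -> 1
  row 8 [1000]: (((0 XOR 0) AND 0) IMPLIES 0) -> 1
  row 9 [1001]: (((0 XOR 0) AND 0) IMPLIES 0) -> 1
  row 10 [1010]: (((1 XOR 0) AND 0) IMPLIES 0) -> 1
  row 11 [1011]: (((1 XOR 0) AND 0) IMPLIES 0) -> 1
  row 12 [1100]: (((0 XOR 1) AND 1) IMPLIES 1) -> 1
  row 13 [1101]: (((0 XOR 1) AND 1) IMPLIES 1) -> 1
  row 14 [1110]: (((1 XOR 1) AND 1) IMPLIES 1) -> 1
  row 15 [1111]: (((1 XOR 1) AND 1) IMPLIES 1) -> 1
Full result column, 4 rows per line (P1,P2 fixed per line; P3,P4 runs 00..11 left to right):
  rows 0-3 [P1,P2=00]: 1111  = hex F
  rows 4-7 [P1,P2=01]: 1111  = hex F
  rows 8-11 [P1,P2=10]: 1111  = hex F
  rows 12-15 [P1,P2=11]: 1111  = hex F
Output column (row 0 .. row 15) = 1111111111111111
Output column grouped in 4s = 1111 1111 1111 1111 = 0xFFFF
Convert to decimal digit by digit (value = value*16 + digit):
  F -> 15
  15*16 + 15 (F) = 255
  255*16 + 15 (F) = 4095
  4095*16 + 15 (F) = 65535
Decimal = 65535

65535


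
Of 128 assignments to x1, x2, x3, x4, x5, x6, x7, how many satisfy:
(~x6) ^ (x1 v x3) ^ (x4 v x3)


CNF with 3 clauses over 7 vars (128 assignments).
An assignment satisfies CNF iff every clause has >=1 true literal.
Check each row (bits = x1,x2,x3,x4,x5,x6,x7; clause T/F shown):
  row 0 [0000000]: clauses=TFF -> 0
  row 1 [0000001]: clauses=TFF -> 0
  row 2 [0000010]: clauses=FFF -> 0
  row 3 [0000011]: clauses=FFF -> 0
  row 4 [0000100]: clauses=TFF -> 0
  (every remaining row is evaluated the same way; all 128 results are listed next)
Full result column, 8 rows per line (x1,x2,x3,x4 fixed per line; x5,x6,x7 runs 000..111 left to right):
  rows 0-7 [x1,x2,x3,x4=0000]: 00000000  (ones: 0)
  rows 8-15 [x1,x2,x3,x4=0001]: 00000000  (ones: 0)
  rows 16-23 [x1,x2,x3,x4=0010]: 11001100  (ones: 4)
  rows 24-31 [x1,x2,x3,x4=0011]: 11001100  (ones: 4)
  rows 32-39 [x1,x2,x3,x4=0100]: 00000000  (ones: 0)
  rows 40-47 [x1,x2,x3,x4=0101]: 00000000  (ones: 0)
  rows 48-55 [x1,x2,x3,x4=0110]: 11001100  (ones: 4)
  rows 56-63 [x1,x2,x3,x4=0111]: 11001100  (ones: 4)
  rows 64-71 [x1,x2,x3,x4=1000]: 00000000  (ones: 0)
  rows 72-79 [x1,x2,x3,x4=1001]: 11001100  (ones: 4)
  rows 80-87 [x1,x2,x3,x4=1010]: 11001100  (ones: 4)
  rows 88-95 [x1,x2,x3,x4=1011]: 11001100  (ones: 4)
  rows 96-103 [x1,x2,x3,x4=1100]: 00000000  (ones: 0)
  rows 104-111 [x1,x2,x3,x4=1101]: 11001100  (ones: 4)
  rows 112-119 [x1,x2,x3,x4=1110]: 11001100  (ones: 4)
  rows 120-127 [x1,x2,x3,x4=1111]: 11001100  (ones: 4)
Satisfying assignments = 0+0+4+4+0+0+4+4+0+4+4+4+0+4+4+4 = 40

40


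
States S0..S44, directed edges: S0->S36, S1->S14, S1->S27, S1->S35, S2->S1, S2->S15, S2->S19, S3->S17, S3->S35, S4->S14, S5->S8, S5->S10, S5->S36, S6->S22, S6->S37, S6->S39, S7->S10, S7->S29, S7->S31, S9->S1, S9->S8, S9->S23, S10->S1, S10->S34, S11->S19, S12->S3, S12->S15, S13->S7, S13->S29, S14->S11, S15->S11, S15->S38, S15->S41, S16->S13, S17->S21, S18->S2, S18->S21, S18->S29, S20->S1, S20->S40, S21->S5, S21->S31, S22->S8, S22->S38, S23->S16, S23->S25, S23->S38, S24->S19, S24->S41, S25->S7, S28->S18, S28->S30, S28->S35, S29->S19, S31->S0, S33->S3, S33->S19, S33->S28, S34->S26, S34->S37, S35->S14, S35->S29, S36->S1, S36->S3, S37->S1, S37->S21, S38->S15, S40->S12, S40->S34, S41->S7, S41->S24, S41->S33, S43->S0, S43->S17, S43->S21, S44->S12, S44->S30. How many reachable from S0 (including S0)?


BFS from S0:
  layer 0: {S0}
  layer 1: {S36}
  layer 2: {S1, S3}
  layer 3: {S14, S17, S27, S35}
  layer 4: {S11, S21, S29}
  layer 5: {S5, S19, S31}
  layer 6: {S8, S10}
  layer 7: {S34}
  layer 8: {S26, S37}
Reachable set: {S0, S1, S3, S5, S8, S10, S11, S14, S17, S19, S21, S26, S27, S29, S31, S34, S35, S36, S37}
Count = 19

19


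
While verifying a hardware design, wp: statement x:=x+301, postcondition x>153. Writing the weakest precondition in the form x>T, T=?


Formula: wp(x:=E, P) = P[E/x] (substitute E for x in postcondition)
Step 1: Postcondition: x>153
Step 2: Substitute x+301 for x: x+301>153
Step 3: Solve for x: x > 153-301 = -148

-148


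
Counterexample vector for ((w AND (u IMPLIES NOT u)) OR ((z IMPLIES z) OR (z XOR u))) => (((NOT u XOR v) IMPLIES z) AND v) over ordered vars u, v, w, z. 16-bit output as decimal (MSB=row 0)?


F1 = ((w AND (u IMPLIES NOT u)) OR ((z IMPLIES z) OR (z XOR u)))
F2 = (((NOT u XOR v) IMPLIES z) AND v)
Counterexample to F1=>F2 is where F1=1 and F2=0.
Evaluate each row (bits = u,v,w,z, MSB first):
  row 0 [0000]: F1=1 F2=0 -> F1&~F2 -> 1
  row 1 [0001]: F1=1 F2=0 -> F1&~F2 -> 1
  row 2 [0010]: F1=1 F2=0 -> F1&~F2 -> 1
  row 3 [0011]: F1=1 F2=0 -> F1&~F2 -> 1
  row 4 [0100]: F1=1 F2=1 -> F1&~F2 -> 0
  row 5 [0101]: F1=1 F2=1 -> F1&~F2 -> 0
  row 6 [0110]: F1=1 F2=1 -> F1&~F2 -> 0
  row 7 [0111]: F1=1 F2=1 -> F1&~F2 -> 0
  row 8 [1000]: F1=1 F2=0 -> F1&~F2 -> 1
  row 9 [1001]: F1=1 F2=0 -> F1&~F2 -> 1
  row 10 [1010]: F1=1 F2=0 -> F1&~F2 -> 1
  row 11 [1011]: F1=1 F2=0 -> F1&~F2 -> 1
  row 12 [1100]: F1=1 F2=0 -> F1&~F2 -> 1
  row 13 [1101]: F1=1 F2=1 -> F1&~F2 -> 0
  row 14 [1110]: F1=1 F2=0 -> F1&~F2 -> 1
  row 15 [1111]: F1=1 F2=1 -> F1&~F2 -> 0
Full result column, 4 rows per line (u,v fixed per line; w,z runs 00..11 left to right):
  rows 0-3 [u,v=00]: 1111  = hex F
  rows 4-7 [u,v=01]: 0000  = hex 0
  rows 8-11 [u,v=10]: 1111  = hex F
  rows 12-15 [u,v=11]: 1010  = hex A
Counterexample vector (row 0 .. row 15) = 1111000011111010
Output column grouped in 4s = 1111 0000 1111 1010 = 0xF0FA
Convert to decimal digit by digit (value = value*16 + digit):
  F -> 15
  15*16 + 0 = 240
  240*16 + 15 (F) = 3855
  3855*16 + 10 (A) = 61690
Decimal = 61690

61690


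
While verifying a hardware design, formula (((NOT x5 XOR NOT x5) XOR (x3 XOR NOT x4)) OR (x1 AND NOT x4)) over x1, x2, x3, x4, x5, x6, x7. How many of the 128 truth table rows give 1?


Formula: (((NOT x5 XOR NOT x5) XOR (x3 XOR NOT x4)) OR (x1 AND NOT x4)) over 7 vars (128 rows)
Evaluate each row (x1, x2, x3, x4, x5, x6, x7 as bits, MSB first):
  row 0 [0000000]: (((NOT 0 XOR NOT 0) XOR (0 XOR NOT 0)) OR (0 AND NOT 0)) -> 1
  row 1 [0000001]: (((NOT 0 XOR NOT 0) XOR (0 XOR NOT 0)) OR (0 AND NOT 0)) -> 1
  row 2 [0000010]: (((NOT 0 XOR NOT 0) XOR (0 XOR NOT 0)) OR (0 AND NOT 0)) -> 1
  row 3 [0000011]: (((NOT 0 XOR NOT 0) XOR (0 XOR NOT 0)) OR (0 AND NOT 0)) -> 1
  row 4 [0000100]: (((NOT 1 XOR NOT 1) XOR (0 XOR NOT 0)) OR (0 AND NOT 0)) -> 1
  (every remaining row is evaluated the same way; all 128 results are listed next)
Full result column, 8 rows per line (x1,x2,x3,x4 fixed per line; x5,x6,x7 runs 000..111 left to right):
  rows 0-7 [x1,x2,x3,x4=0000]: 11111111  (ones: 8)
  rows 8-15 [x1,x2,x3,x4=0001]: 00000000  (ones: 0)
  rows 16-23 [x1,x2,x3,x4=0010]: 00000000  (ones: 0)
  rows 24-31 [x1,x2,x3,x4=0011]: 11111111  (ones: 8)
  rows 32-39 [x1,x2,x3,x4=0100]: 11111111  (ones: 8)
  rows 40-47 [x1,x2,x3,x4=0101]: 00000000  (ones: 0)
  rows 48-55 [x1,x2,x3,x4=0110]: 00000000  (ones: 0)
  rows 56-63 [x1,x2,x3,x4=0111]: 11111111  (ones: 8)
  rows 64-71 [x1,x2,x3,x4=1000]: 11111111  (ones: 8)
  rows 72-79 [x1,x2,x3,x4=1001]: 00000000  (ones: 0)
  rows 80-87 [x1,x2,x3,x4=1010]: 11111111  (ones: 8)
  rows 88-95 [x1,x2,x3,x4=1011]: 11111111  (ones: 8)
  rows 96-103 [x1,x2,x3,x4=1100]: 11111111  (ones: 8)
  rows 104-111 [x1,x2,x3,x4=1101]: 00000000  (ones: 0)
  rows 112-119 [x1,x2,x3,x4=1110]: 11111111  (ones: 8)
  rows 120-127 [x1,x2,x3,x4=1111]: 11111111  (ones: 8)
Count of 1-rows = 8+0+0+8+8+0+0+8+8+0+8+8+8+0+8+8 = 80

80


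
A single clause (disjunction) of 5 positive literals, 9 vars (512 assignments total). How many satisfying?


Step 1: Total=2^9=512
Step 2: Unsat when all 5 false: 2^4=16
Step 3: Sat=512-16=496

496


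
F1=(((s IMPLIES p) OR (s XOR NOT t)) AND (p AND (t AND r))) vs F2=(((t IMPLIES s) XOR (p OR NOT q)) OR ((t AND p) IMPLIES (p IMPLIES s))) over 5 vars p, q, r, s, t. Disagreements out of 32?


F1 = (((s IMPLIES p) OR (s XOR NOT t)) AND (p AND (t AND r)))
F2 = (((t IMPLIES s) XOR (p OR NOT q)) OR ((t AND p) IMPLIES (p IMPLIES s)))
Evaluate both on each of 32 rows (bits = p,q,r,s,t):
  row 0 [00000]: F1=0 F2=1 (differ) -> 1
  row 1 [00001]: F1=0 F2=1 (differ) -> 1
  row 2 [00010]: F1=0 F2=1 (differ) -> 1
  row 3 [00011]: F1=0 F2=1 (differ) -> 1
  row 4 [00100]: F1=0 F2=1 (differ) -> 1
  row 5 [00101]: F1=0 F2=1 (differ) -> 1
  row 6 [00110]: F1=0 F2=1 (differ) -> 1
  row 7 [00111]: F1=0 F2=1 (differ) -> 1
  row 8 [01000]: F1=0 F2=1 (differ) -> 1
  row 9 [01001]: F1=0 F2=1 (differ) -> 1
  row 10 [01010]: F1=0 F2=1 (differ) -> 1
  row 11 [01011]: F1=0 F2=1 (differ) -> 1
  row 12 [01100]: F1=0 F2=1 (differ) -> 1
  row 13 [01101]: F1=0 F2=1 (differ) -> 1
  row 14 [01110]: F1=0 F2=1 (differ) -> 1
  row 15 [01111]: F1=0 F2=1 (differ) -> 1
  row 16 [10000]: F1=0 F2=1 (differ) -> 1
  row 17 [10001]: F1=0 F2=1 (differ) -> 1
  row 18 [10010]: F1=0 F2=1 (differ) -> 1
  row 19 [10011]: F1=0 F2=1 (differ) -> 1
  row 20 [10100]: F1=0 F2=1 (differ) -> 1
  row 21 [10101]: F1=1 F2=1 -> 0
  row 22 [10110]: F1=0 F2=1 (differ) -> 1
  row 23 [10111]: F1=1 F2=1 -> 0
  row 24 [11000]: F1=0 F2=1 (differ) -> 1
  row 25 [11001]: F1=0 F2=1 (differ) -> 1
  row 26 [11010]: F1=0 F2=1 (differ) -> 1
  row 27 [11011]: F1=0 F2=1 (differ) -> 1
  row 28 [11100]: F1=0 F2=1 (differ) -> 1
  row 29 [11101]: F1=1 F2=1 -> 0
  row 30 [11110]: F1=0 F2=1 (differ) -> 1
  row 31 [11111]: F1=1 F2=1 -> 0
Full result column, 8 rows per line (p,q fixed per line; r,s,t runs 000..111 left to right):
  rows 0-7 [p,q=00]: 11111111  (ones: 8)
  rows 8-15 [p,q=01]: 11111111  (ones: 8)
  rows 16-23 [p,q=10]: 11111010  (ones: 6)
  rows 24-31 [p,q=11]: 11111010  (ones: 6)
Disagreements = 8+8+6+6 = 28

28


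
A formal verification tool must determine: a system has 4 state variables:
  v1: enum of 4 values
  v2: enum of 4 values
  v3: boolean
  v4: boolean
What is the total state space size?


State space = product of domain sizes of all variables.
Domain sizes:
  v1 (enum of 4 values): 4
  v2 (enum of 4 values): 4
  v3 (boolean): 2
  v4 (boolean): 2
Product = 4 * 4 * 2 * 2 = 64

64


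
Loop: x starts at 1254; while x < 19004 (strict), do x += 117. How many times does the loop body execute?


Step 1: x goes from 1254 toward 19004 by 117; the body runs while x<19004, so iterations = ceil((bound-start)/step)
Step 2: Distance=17750
Step 3: ceil(17750/117)=152

152


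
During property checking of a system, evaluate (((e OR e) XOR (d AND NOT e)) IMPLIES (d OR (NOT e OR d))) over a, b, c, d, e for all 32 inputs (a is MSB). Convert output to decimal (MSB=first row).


Formula: (((e OR e) XOR (d AND NOT e)) IMPLIES (d OR (NOT e OR d))) over a, b, c, d, e (32 rows)
Evaluate each row (bits = a,b,c,d,e, MSB first):
  row 0 [00000]: (((0 OR 0) XOR (0 AND NOT 0)) IMPLIES (0 OR (NOT 0 OR 0))) -> 1
  row 1 [00001]: (((1 OR 1) XOR (0 AND NOT 1)) IMPLIES (0 OR (NOT 1 OR 0))) -> 0
  row 2 [00010]: (((0 OR 0) XOR (1 AND NOT 0)) IMPLIES (1 OR (NOT 0 OR 1))) -> 1
  row 3 [00011]: (((1 OR 1) XOR (1 AND NOT 1)) IMPLIES (1 OR (NOT 1 OR 1))) -> 1
  row 4 [00100]: (((0 OR 0) XOR (0 AND NOT 0)) IMPLIES (0 OR (NOT 0 OR 0))) -> 1
  row 5 [00101]: (((1 OR 1) XOR (0 AND NOT 1)) IMPLIES (0 OR (NOT 1 OR 0))) -> 0
  row 6 [00110]: (((0 OR 0) XOR (1 AND NOT 0)) IMPLIES (1 OR (NOT 0 OR 1))) -> 1
  row 7 [00111]: (((1 OR 1) XOR (1 AND NOT 1)) IMPLIES (1 OR (NOT 1 OR 1))) -> 1
  row 8 [01000]: (((0 OR 0) XOR (0 AND NOT 0)) IMPLIES (0 OR (NOT 0 OR 0))) -> 1
  row 9 [01001]: (((1 OR 1) XOR (0 AND NOT 1)) IMPLIES (0 OR (NOT 1 OR 0))) -> 0
  row 10 [01010]: (((0 OR 0) XOR (1 AND NOT 0)) IMPLIES (1 OR (NOT 0 OR 1))) -> 1
  row 11 [01011]: (((1 OR 1) XOR (1 AND NOT 1)) IMPLIES (1 OR (NOT 1 OR 1))) -> 1
  row 12 [01100]: (((0 OR 0) XOR (0 AND NOT 0)) IMPLIES (0 OR (NOT 0 OR 0))) -> 1
  row 13 [01101]: (((1 OR 1) XOR (0 AND NOT 1)) IMPLIES (0 OR (NOT 1 OR 0))) -> 0
  row 14 [01110]: (((0 OR 0) XOR (1 AND NOT 0)) IMPLIES (1 OR (NOT 0 OR 1))) -> 1
  row 15 [01111]: (((1 OR 1) XOR (1 AND NOT 1)) IMPLIES (1 OR (NOT 1 OR 1))) -> 1
  row 16 [10000]: (((0 OR 0) XOR (0 AND NOT 0)) IMPLIES (0 OR (NOT 0 OR 0))) -> 1
  row 17 [10001]: (((1 OR 1) XOR (0 AND NOT 1)) IMPLIES (0 OR (NOT 1 OR 0))) -> 0
  row 18 [10010]: (((0 OR 0) XOR (1 AND NOT 0)) IMPLIES (1 OR (NOT 0 OR 1))) -> 1
  row 19 [10011]: (((1 OR 1) XOR (1 AND NOT 1)) IMPLIES (1 OR (NOT 1 OR 1))) -> 1
  row 20 [10100]: (((0 OR 0) XOR (0 AND NOT 0)) IMPLIES (0 OR (NOT 0 OR 0))) -> 1
  row 21 [10101]: (((1 OR 1) XOR (0 AND NOT 1)) IMPLIES (0 OR (NOT 1 OR 0))) -> 0
  row 22 [10110]: (((0 OR 0) XOR (1 AND NOT 0)) IMPLIES (1 OR (NOT 0 OR 1))) -> 1
  row 23 [10111]: (((1 OR 1) XOR (1 AND NOT 1)) IMPLIES (1 OR (NOT 1 OR 1))) -> 1
  row 24 [11000]: (((0 OR 0) XOR (0 AND NOT 0)) IMPLIES (0 OR (NOT 0 OR 0))) -> 1
  row 25 [11001]: (((1 OR 1) XOR (0 AND NOT 1)) IMPLIES (0 OR (NOT 1 OR 0))) -> 0
  row 26 [11010]: (((0 OR 0) XOR (1 AND NOT 0)) IMPLIES (1 OR (NOT 0 OR 1))) -> 1
  row 27 [11011]: (((1 OR 1) XOR (1 AND NOT 1)) IMPLIES (1 OR (NOT 1 OR 1))) -> 1
  row 28 [11100]: (((0 OR 0) XOR (0 AND NOT 0)) IMPLIES (0 OR (NOT 0 OR 0))) -> 1
  row 29 [11101]: (((1 OR 1) XOR (0 AND NOT 1)) IMPLIES (0 OR (NOT 1 OR 0))) -> 0
  row 30 [11110]: (((0 OR 0) XOR (1 AND NOT 0)) IMPLIES (1 OR (NOT 0 OR 1))) -> 1
  row 31 [11111]: (((1 OR 1) XOR (1 AND NOT 1)) IMPLIES (1 OR (NOT 1 OR 1))) -> 1
Full result column, 4 rows per line (a,b,c fixed per line; d,e runs 00..11 left to right):
  rows 0-3 [a,b,c=000]: 1011  = hex B
  rows 4-7 [a,b,c=001]: 1011  = hex B
  rows 8-11 [a,b,c=010]: 1011  = hex B
  rows 12-15 [a,b,c=011]: 1011  = hex B
  rows 16-19 [a,b,c=100]: 1011  = hex B
  rows 20-23 [a,b,c=101]: 1011  = hex B
  rows 24-27 [a,b,c=110]: 1011  = hex B
  rows 28-31 [a,b,c=111]: 1011  = hex B
Output column (row 0 .. row 31) = 10111011101110111011101110111011
Output column grouped in 4s = 1011 1011 1011 1011 1011 1011 1011 1011 = 0xBBBBBBBB
Convert to decimal digit by digit (value = value*16 + digit):
  B -> 11
  11*16 + 11 (B) = 187
  187*16 + 11 (B) = 3003
  3003*16 + 11 (B) = 48059
  48059*16 + 11 (B) = 768955
  768955*16 + 11 (B) = 12303291
  12303291*16 + 11 (B) = 196852667
  196852667*16 + 11 (B) = 3149642683
Decimal = 3149642683

3149642683


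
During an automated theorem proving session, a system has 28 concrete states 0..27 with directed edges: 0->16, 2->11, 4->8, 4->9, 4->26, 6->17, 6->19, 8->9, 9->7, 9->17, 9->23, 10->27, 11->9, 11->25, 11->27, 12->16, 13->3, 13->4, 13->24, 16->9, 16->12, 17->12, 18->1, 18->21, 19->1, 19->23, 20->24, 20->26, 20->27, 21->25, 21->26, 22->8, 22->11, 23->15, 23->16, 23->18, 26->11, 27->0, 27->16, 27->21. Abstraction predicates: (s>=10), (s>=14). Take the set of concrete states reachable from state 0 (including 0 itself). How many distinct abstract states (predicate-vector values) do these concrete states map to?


BFS from 0:
Concrete reachable: {0, 1, 7, 9, 11, 12, 15, 16, 17, 18, 21, 23, 25, 26, 27}
Abstract via predicates (s>=10), (s>=14):
  (0,0) <- {0, 1, 7, 9}
  (1,0) <- {11, 12}
  (1,1) <- {15, 16, 17, 18, 21, 23, 25, 26, 27}
Distinct abstract states = 3

3


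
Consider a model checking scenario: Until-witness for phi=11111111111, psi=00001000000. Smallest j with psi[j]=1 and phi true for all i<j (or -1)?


(phi U psi) at 0: need smallest j with psi[j]=1 and phi[i]=1 for all i in [0,j).
Scan from step 0:
  step 0: phi=1, psi=0 -> continue
  step 1: phi=1, psi=0 -> continue
  step 2: phi=1, psi=0 -> continue
  step 3: phi=1, psi=0 -> continue
  step 4: psi=1 and phi held for [0,4) -> witness found
Witness step = 4

4


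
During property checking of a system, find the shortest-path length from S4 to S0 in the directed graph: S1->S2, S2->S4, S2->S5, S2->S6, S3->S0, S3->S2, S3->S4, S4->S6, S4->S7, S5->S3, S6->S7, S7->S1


BFS layer-by-layer from S4:
  dist 0: {S4}
  dist 1: {S6, S7}
  dist 2: {S1}
  dist 3: {S2}
  dist 4: {S5}
  dist 5: {S3}
  dist 6: {S0}
  -> S0 reached at distance 6
Shortest path length = 6

6


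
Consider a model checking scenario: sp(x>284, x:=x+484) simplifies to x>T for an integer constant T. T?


Formula: sp(P, x:=E) = exists old_x. (x = E[old_x/x]) AND P[old_x/x] (old_x is the value of x before the assignment; eliminate old_x by solving x = E[old_x/x] for old_x)
Step 1: Precondition P: x>284, i.e. old_x > 284
Step 2: Assignment gives x = old_x + 484, so old_x = x - 484
Step 3: Substitute into P: x - 484 > 284
Step 4: Simplify: x > 284+484 = 768

768


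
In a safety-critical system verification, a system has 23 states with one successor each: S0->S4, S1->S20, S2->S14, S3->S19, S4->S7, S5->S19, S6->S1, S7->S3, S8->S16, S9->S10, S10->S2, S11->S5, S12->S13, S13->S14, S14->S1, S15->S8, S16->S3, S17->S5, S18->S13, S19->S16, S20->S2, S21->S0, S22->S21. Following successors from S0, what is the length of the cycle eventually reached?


Trace from S0 until a state repeats:
  S0 -> S4 -> S7 -> S3 -> S19 -> S16 -> S3
S3 first seen at step 3, revisited at step 6.
Cycle length = 6 - 3 = 3

3


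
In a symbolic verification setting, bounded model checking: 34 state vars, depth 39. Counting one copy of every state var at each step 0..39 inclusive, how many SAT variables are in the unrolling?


BMC unrolls to depth k, creating one copy of each state var for steps 0..k.
Step count = 39 + 1 = 40 (steps 0 through 39)
Vars per step = 34
Total = 34 * 40 = 1360

1360


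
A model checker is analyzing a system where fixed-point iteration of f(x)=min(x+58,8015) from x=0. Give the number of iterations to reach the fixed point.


Step 1: x=0, cap=8015, increment=58
Step 2: x grows by 58 each step until capped at 8015; fixed point is x=8015
Step 3: iterations = ceil(8015/58) = 139

139


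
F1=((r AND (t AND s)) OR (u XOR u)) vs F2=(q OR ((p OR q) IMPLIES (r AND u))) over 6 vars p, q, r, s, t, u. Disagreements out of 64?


F1 = ((r AND (t AND s)) OR (u XOR u))
F2 = (q OR ((p OR q) IMPLIES (r AND u)))
Evaluate both on each of 64 rows (bits = p,q,r,s,t,u):
  row 0 [000000]: F1=0 F2=1 (differ) -> 1
  row 1 [000001]: F1=0 F2=1 (differ) -> 1
  row 2 [000010]: F1=0 F2=1 (differ) -> 1
  row 3 [000011]: F1=0 F2=1 (differ) -> 1
  row 4 [000100]: F1=0 F2=1 (differ) -> 1
  (every remaining row is evaluated the same way; all 64 results are listed next)
Full result column, 8 rows per line (p,q,r fixed per line; s,t,u runs 000..111 left to right):
  rows 0-7 [p,q,r=000]: 11111111  (ones: 8)
  rows 8-15 [p,q,r=001]: 11111100  (ones: 6)
  rows 16-23 [p,q,r=010]: 11111111  (ones: 8)
  rows 24-31 [p,q,r=011]: 11111100  (ones: 6)
  rows 32-39 [p,q,r=100]: 00000000  (ones: 0)
  rows 40-47 [p,q,r=101]: 01010110  (ones: 4)
  rows 48-55 [p,q,r=110]: 11111111  (ones: 8)
  rows 56-63 [p,q,r=111]: 11111100  (ones: 6)
Disagreements = 8+6+8+6+0+4+8+6 = 46

46


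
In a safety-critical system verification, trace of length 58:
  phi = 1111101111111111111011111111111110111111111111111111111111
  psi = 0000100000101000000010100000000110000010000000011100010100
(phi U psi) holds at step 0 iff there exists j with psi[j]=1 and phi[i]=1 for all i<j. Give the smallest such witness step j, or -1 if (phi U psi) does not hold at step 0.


(phi U psi) at 0: need smallest j with psi[j]=1 and phi[i]=1 for all i in [0,j).
Scan from step 0:
  step 0: phi=1, psi=0 -> continue
  step 1: phi=1, psi=0 -> continue
  step 2: phi=1, psi=0 -> continue
  step 3: phi=1, psi=0 -> continue
  step 4: psi=1 and phi held for [0,4) -> witness found
Witness step = 4

4


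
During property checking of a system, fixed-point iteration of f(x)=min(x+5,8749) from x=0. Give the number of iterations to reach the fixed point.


Step 1: x=0, cap=8749, increment=5
Step 2: x grows by 5 each step until capped at 8749; fixed point is x=8749
Step 3: iterations = ceil(8749/5) = 1750

1750


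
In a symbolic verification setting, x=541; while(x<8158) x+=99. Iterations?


Step 1: x goes from 541 toward 8158 by 99; the body runs while x<8158, so iterations = ceil((bound-start)/step)
Step 2: Distance=7617
Step 3: ceil(7617/99)=77

77


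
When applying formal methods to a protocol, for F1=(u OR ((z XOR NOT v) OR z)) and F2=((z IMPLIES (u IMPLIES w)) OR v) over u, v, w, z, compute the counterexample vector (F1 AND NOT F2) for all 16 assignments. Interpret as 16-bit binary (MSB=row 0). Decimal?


F1 = (u OR ((z XOR NOT v) OR z))
F2 = ((z IMPLIES (u IMPLIES w)) OR v)
Counterexample to F1=>F2 is where F1=1 and F2=0.
Evaluate each row (bits = u,v,w,z, MSB first):
  row 0 [0000]: F1=1 F2=1 -> F1&~F2 -> 0
  row 1 [0001]: F1=1 F2=1 -> F1&~F2 -> 0
  row 2 [0010]: F1=1 F2=1 -> F1&~F2 -> 0
  row 3 [0011]: F1=1 F2=1 -> F1&~F2 -> 0
  row 4 [0100]: F1=0 F2=1 -> F1&~F2 -> 0
  row 5 [0101]: F1=1 F2=1 -> F1&~F2 -> 0
  row 6 [0110]: F1=0 F2=1 -> F1&~F2 -> 0
  row 7 [0111]: F1=1 F2=1 -> F1&~F2 -> 0
  row 8 [1000]: F1=1 F2=1 -> F1&~F2 -> 0
  row 9 [1001]: F1=1 F2=0 -> F1&~F2 -> 1
  row 10 [1010]: F1=1 F2=1 -> F1&~F2 -> 0
  row 11 [1011]: F1=1 F2=1 -> F1&~F2 -> 0
  row 12 [1100]: F1=1 F2=1 -> F1&~F2 -> 0
  row 13 [1101]: F1=1 F2=1 -> F1&~F2 -> 0
  row 14 [1110]: F1=1 F2=1 -> F1&~F2 -> 0
  row 15 [1111]: F1=1 F2=1 -> F1&~F2 -> 0
Full result column, 4 rows per line (u,v fixed per line; w,z runs 00..11 left to right):
  rows 0-3 [u,v=00]: 0000  = hex 0
  rows 4-7 [u,v=01]: 0000  = hex 0
  rows 8-11 [u,v=10]: 0100  = hex 4
  rows 12-15 [u,v=11]: 0000  = hex 0
Counterexample vector (row 0 .. row 15) = 0000000001000000
Output column grouped in 4s = 0000 0000 0100 0000 = 0x0040
Convert to decimal digit by digit (value = value*16 + digit):
  0 -> 0
  0*16 + 0 = 0
  0*16 + 4 = 4
  4*16 + 0 = 64
Decimal = 64

64


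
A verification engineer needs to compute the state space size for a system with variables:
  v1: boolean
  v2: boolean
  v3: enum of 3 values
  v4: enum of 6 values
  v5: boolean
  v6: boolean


State space = product of domain sizes of all variables.
Domain sizes:
  v1 (boolean): 2
  v2 (boolean): 2
  v3 (enum of 3 values): 3
  v4 (enum of 6 values): 6
  v5 (boolean): 2
  v6 (boolean): 2
Product = 2 * 2 * 3 * 6 * 2 * 2 = 288

288


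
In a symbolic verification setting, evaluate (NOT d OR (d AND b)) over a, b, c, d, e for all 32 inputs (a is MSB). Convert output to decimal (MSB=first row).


Formula: (NOT d OR (d AND b)) over a, b, c, d, e (32 rows)
Evaluate each row (bits = a,b,c,d,e, MSB first):
  row 0 [00000]: (NOT 0 OR (0 AND 0)) -> 1
  row 1 [00001]: (NOT 0 OR (0 AND 0)) -> 1
  row 2 [00010]: (NOT 1 OR (1 AND 0)) -> 0
  row 3 [00011]: (NOT 1 OR (1 AND 0)) -> 0
  row 4 [00100]: (NOT 0 OR (0 AND 0)) -> 1
  row 5 [00101]: (NOT 0 OR (0 AND 0)) -> 1
  row 6 [00110]: (NOT 1 OR (1 AND 0)) -> 0
  row 7 [00111]: (NOT 1 OR (1 AND 0)) -> 0
  row 8 [01000]: (NOT 0 OR (0 AND 1)) -> 1
  row 9 [01001]: (NOT 0 OR (0 AND 1)) -> 1
  row 10 [01010]: (NOT 1 OR (1 AND 1)) -> 1
  row 11 [01011]: (NOT 1 OR (1 AND 1)) -> 1
  row 12 [01100]: (NOT 0 OR (0 AND 1)) -> 1
  row 13 [01101]: (NOT 0 OR (0 AND 1)) -> 1
  row 14 [01110]: (NOT 1 OR (1 AND 1)) -> 1
  row 15 [01111]: (NOT 1 OR (1 AND 1)) -> 1
  row 16 [10000]: (NOT 0 OR (0 AND 0)) -> 1
  row 17 [10001]: (NOT 0 OR (0 AND 0)) -> 1
  row 18 [10010]: (NOT 1 OR (1 AND 0)) -> 0
  row 19 [10011]: (NOT 1 OR (1 AND 0)) -> 0
  row 20 [10100]: (NOT 0 OR (0 AND 0)) -> 1
  row 21 [10101]: (NOT 0 OR (0 AND 0)) -> 1
  row 22 [10110]: (NOT 1 OR (1 AND 0)) -> 0
  row 23 [10111]: (NOT 1 OR (1 AND 0)) -> 0
  row 24 [11000]: (NOT 0 OR (0 AND 1)) -> 1
  row 25 [11001]: (NOT 0 OR (0 AND 1)) -> 1
  row 26 [11010]: (NOT 1 OR (1 AND 1)) -> 1
  row 27 [11011]: (NOT 1 OR (1 AND 1)) -> 1
  row 28 [11100]: (NOT 0 OR (0 AND 1)) -> 1
  row 29 [11101]: (NOT 0 OR (0 AND 1)) -> 1
  row 30 [11110]: (NOT 1 OR (1 AND 1)) -> 1
  row 31 [11111]: (NOT 1 OR (1 AND 1)) -> 1
Full result column, 4 rows per line (a,b,c fixed per line; d,e runs 00..11 left to right):
  rows 0-3 [a,b,c=000]: 1100  = hex C
  rows 4-7 [a,b,c=001]: 1100  = hex C
  rows 8-11 [a,b,c=010]: 1111  = hex F
  rows 12-15 [a,b,c=011]: 1111  = hex F
  rows 16-19 [a,b,c=100]: 1100  = hex C
  rows 20-23 [a,b,c=101]: 1100  = hex C
  rows 24-27 [a,b,c=110]: 1111  = hex F
  rows 28-31 [a,b,c=111]: 1111  = hex F
Output column (row 0 .. row 31) = 11001100111111111100110011111111
Output column grouped in 4s = 1100 1100 1111 1111 1100 1100 1111 1111 = 0xCCFFCCFF
Convert to decimal digit by digit (value = value*16 + digit):
  C -> 12
  12*16 + 12 (C) = 204
  204*16 + 15 (F) = 3279
  3279*16 + 15 (F) = 52479
  52479*16 + 12 (C) = 839676
  839676*16 + 12 (C) = 13434828
  13434828*16 + 15 (F) = 214957263
  214957263*16 + 15 (F) = 3439316223
Decimal = 3439316223

3439316223


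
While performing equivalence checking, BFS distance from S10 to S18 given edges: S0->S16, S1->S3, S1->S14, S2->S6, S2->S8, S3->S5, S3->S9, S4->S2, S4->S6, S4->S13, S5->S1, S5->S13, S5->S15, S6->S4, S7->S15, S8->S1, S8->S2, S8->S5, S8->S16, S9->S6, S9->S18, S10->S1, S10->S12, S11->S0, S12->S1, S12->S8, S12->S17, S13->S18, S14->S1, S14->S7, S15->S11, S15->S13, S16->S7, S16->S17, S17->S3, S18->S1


BFS layer-by-layer from S10:
  dist 0: {S10}
  dist 1: {S1, S12}
  dist 2: {S3, S8, S14, S17}
  dist 3: {S2, S5, S7, S9, S16}
  dist 4: {S6, S13, S15, S18}
  -> S18 reached at distance 4
Shortest path length = 4

4


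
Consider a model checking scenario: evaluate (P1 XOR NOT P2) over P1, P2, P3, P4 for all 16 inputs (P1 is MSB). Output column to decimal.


Formula: (P1 XOR NOT P2) over P1, P2, P3, P4 (16 rows)
Evaluate each row (bits = P1,P2,P3,P4, MSB first):
  row 0 [0000]: (0 XOR NOT 0) -> 1
  row 1 [0001]: (0 XOR NOT 0) -> 1
  row 2 [0010]: (0 XOR NOT 0) -> 1
  row 3 [0011]: (0 XOR NOT 0) -> 1
  row 4 [0100]: (0 XOR NOT 1) -> 0
  row 5 [0101]: (0 XOR NOT 1) -> 0
  row 6 [0110]: (0 XOR NOT 1) -> 0
  row 7 [0111]: (0 XOR NOT 1) -> 0
  row 8 [1000]: (1 XOR NOT 0) -> 0
  row 9 [1001]: (1 XOR NOT 0) -> 0
  row 10 [1010]: (1 XOR NOT 0) -> 0
  row 11 [1011]: (1 XOR NOT 0) -> 0
  row 12 [1100]: (1 XOR NOT 1) -> 1
  row 13 [1101]: (1 XOR NOT 1) -> 1
  row 14 [1110]: (1 XOR NOT 1) -> 1
  row 15 [1111]: (1 XOR NOT 1) -> 1
Full result column, 4 rows per line (P1,P2 fixed per line; P3,P4 runs 00..11 left to right):
  rows 0-3 [P1,P2=00]: 1111  = hex F
  rows 4-7 [P1,P2=01]: 0000  = hex 0
  rows 8-11 [P1,P2=10]: 0000  = hex 0
  rows 12-15 [P1,P2=11]: 1111  = hex F
Output column (row 0 .. row 15) = 1111000000001111
Output column grouped in 4s = 1111 0000 0000 1111 = 0xF00F
Convert to decimal digit by digit (value = value*16 + digit):
  F -> 15
  15*16 + 0 = 240
  240*16 + 0 = 3840
  3840*16 + 15 (F) = 61455
Decimal = 61455

61455


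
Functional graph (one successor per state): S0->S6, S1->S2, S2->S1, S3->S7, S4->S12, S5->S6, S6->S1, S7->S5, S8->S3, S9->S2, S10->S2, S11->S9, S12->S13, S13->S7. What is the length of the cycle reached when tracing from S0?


Trace from S0 until a state repeats:
  S0 -> S6 -> S1 -> S2 -> S1
S1 first seen at step 2, revisited at step 4.
Cycle length = 4 - 2 = 2

2


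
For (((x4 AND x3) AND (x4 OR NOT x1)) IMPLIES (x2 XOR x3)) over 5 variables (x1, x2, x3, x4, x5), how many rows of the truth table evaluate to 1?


Formula: (((x4 AND x3) AND (x4 OR NOT x1)) IMPLIES (x2 XOR x3)) over 5 vars (32 rows)
Evaluate each row (x1, x2, x3, x4, x5 as bits, MSB first):
  row 0 [00000]: (((0 AND 0) AND (0 OR NOT 0)) IMPLIES (0 XOR 0)) -> 1
  row 1 [00001]: (((0 AND 0) AND (0 OR NOT 0)) IMPLIES (0 XOR 0)) -> 1
  row 2 [00010]: (((1 AND 0) AND (1 OR NOT 0)) IMPLIES (0 XOR 0)) -> 1
  row 3 [00011]: (((1 AND 0) AND (1 OR NOT 0)) IMPLIES (0 XOR 0)) -> 1
  row 4 [00100]: (((0 AND 1) AND (0 OR NOT 0)) IMPLIES (0 XOR 1)) -> 1
  row 5 [00101]: (((0 AND 1) AND (0 OR NOT 0)) IMPLIES (0 XOR 1)) -> 1
  row 6 [00110]: (((1 AND 1) AND (1 OR NOT 0)) IMPLIES (0 XOR 1)) -> 1
  row 7 [00111]: (((1 AND 1) AND (1 OR NOT 0)) IMPLIES (0 XOR 1)) -> 1
  row 8 [01000]: (((0 AND 0) AND (0 OR NOT 0)) IMPLIES (1 XOR 0)) -> 1
  row 9 [01001]: (((0 AND 0) AND (0 OR NOT 0)) IMPLIES (1 XOR 0)) -> 1
  row 10 [01010]: (((1 AND 0) AND (1 OR NOT 0)) IMPLIES (1 XOR 0)) -> 1
  row 11 [01011]: (((1 AND 0) AND (1 OR NOT 0)) IMPLIES (1 XOR 0)) -> 1
  row 12 [01100]: (((0 AND 1) AND (0 OR NOT 0)) IMPLIES (1 XOR 1)) -> 1
  row 13 [01101]: (((0 AND 1) AND (0 OR NOT 0)) IMPLIES (1 XOR 1)) -> 1
  row 14 [01110]: (((1 AND 1) AND (1 OR NOT 0)) IMPLIES (1 XOR 1)) -> 0
  row 15 [01111]: (((1 AND 1) AND (1 OR NOT 0)) IMPLIES (1 XOR 1)) -> 0
  row 16 [10000]: (((0 AND 0) AND (0 OR NOT 1)) IMPLIES (0 XOR 0)) -> 1
  row 17 [10001]: (((0 AND 0) AND (0 OR NOT 1)) IMPLIES (0 XOR 0)) -> 1
  row 18 [10010]: (((1 AND 0) AND (1 OR NOT 1)) IMPLIES (0 XOR 0)) -> 1
  row 19 [10011]: (((1 AND 0) AND (1 OR NOT 1)) IMPLIES (0 XOR 0)) -> 1
  row 20 [10100]: (((0 AND 1) AND (0 OR NOT 1)) IMPLIES (0 XOR 1)) -> 1
  row 21 [10101]: (((0 AND 1) AND (0 OR NOT 1)) IMPLIES (0 XOR 1)) -> 1
  row 22 [10110]: (((1 AND 1) AND (1 OR NOT 1)) IMPLIES (0 XOR 1)) -> 1
  row 23 [10111]: (((1 AND 1) AND (1 OR NOT 1)) IMPLIES (0 XOR 1)) -> 1
  row 24 [11000]: (((0 AND 0) AND (0 OR NOT 1)) IMPLIES (1 XOR 0)) -> 1
  row 25 [11001]: (((0 AND 0) AND (0 OR NOT 1)) IMPLIES (1 XOR 0)) -> 1
  row 26 [11010]: (((1 AND 0) AND (1 OR NOT 1)) IMPLIES (1 XOR 0)) -> 1
  row 27 [11011]: (((1 AND 0) AND (1 OR NOT 1)) IMPLIES (1 XOR 0)) -> 1
  row 28 [11100]: (((0 AND 1) AND (0 OR NOT 1)) IMPLIES (1 XOR 1)) -> 1
  row 29 [11101]: (((0 AND 1) AND (0 OR NOT 1)) IMPLIES (1 XOR 1)) -> 1
  row 30 [11110]: (((1 AND 1) AND (1 OR NOT 1)) IMPLIES (1 XOR 1)) -> 0
  row 31 [11111]: (((1 AND 1) AND (1 OR NOT 1)) IMPLIES (1 XOR 1)) -> 0
Full result column, 8 rows per line (x1,x2 fixed per line; x3,x4,x5 runs 000..111 left to right):
  rows 0-7 [x1,x2=00]: 11111111  (ones: 8)
  rows 8-15 [x1,x2=01]: 11111100  (ones: 6)
  rows 16-23 [x1,x2=10]: 11111111  (ones: 8)
  rows 24-31 [x1,x2=11]: 11111100  (ones: 6)
Count of 1-rows = 8+6+8+6 = 28

28


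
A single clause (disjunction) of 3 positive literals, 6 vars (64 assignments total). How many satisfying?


Step 1: Total=2^6=64
Step 2: Unsat when all 3 false: 2^3=8
Step 3: Sat=64-8=56

56


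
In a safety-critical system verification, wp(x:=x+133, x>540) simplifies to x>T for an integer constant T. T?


Formula: wp(x:=E, P) = P[E/x] (substitute E for x in postcondition)
Step 1: Postcondition: x>540
Step 2: Substitute x+133 for x: x+133>540
Step 3: Solve for x: x > 540-133 = 407

407


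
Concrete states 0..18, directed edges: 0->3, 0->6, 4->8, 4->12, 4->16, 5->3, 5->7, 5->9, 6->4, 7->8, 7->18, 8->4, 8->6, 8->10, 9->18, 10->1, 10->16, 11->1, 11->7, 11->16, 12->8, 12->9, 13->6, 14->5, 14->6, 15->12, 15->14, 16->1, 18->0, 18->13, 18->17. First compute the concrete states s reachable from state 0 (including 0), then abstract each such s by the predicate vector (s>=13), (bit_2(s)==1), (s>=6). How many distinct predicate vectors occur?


BFS from 0:
Concrete reachable: {0, 1, 3, 4, 6, 8, 9, 10, 12, 13, 16, 17, 18}
Abstract via predicates (s>=13), (bit_2(s)==1), (s>=6):
  (0,0,0) <- {0, 1, 3}
  (0,0,1) <- {8, 9, 10}
  (0,1,0) <- {4}
  (0,1,1) <- {6, 12}
  (1,0,1) <- {16, 17, 18}
  (1,1,1) <- {13}
Distinct abstract states = 6

6


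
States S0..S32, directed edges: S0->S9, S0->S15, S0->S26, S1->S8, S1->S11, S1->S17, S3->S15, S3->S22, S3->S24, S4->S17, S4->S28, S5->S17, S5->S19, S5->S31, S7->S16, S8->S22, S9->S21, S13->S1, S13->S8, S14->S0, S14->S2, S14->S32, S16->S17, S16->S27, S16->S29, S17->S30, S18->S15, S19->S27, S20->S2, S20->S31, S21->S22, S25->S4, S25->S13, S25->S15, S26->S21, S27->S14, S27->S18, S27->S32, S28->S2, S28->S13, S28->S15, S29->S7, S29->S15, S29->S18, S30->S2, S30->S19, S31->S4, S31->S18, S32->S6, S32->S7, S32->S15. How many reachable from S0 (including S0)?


BFS from S0:
  layer 0: {S0}
  layer 1: {S9, S15, S26}
  layer 2: {S21}
  layer 3: {S22}
Reachable set: {S0, S9, S15, S21, S22, S26}
Count = 6

6


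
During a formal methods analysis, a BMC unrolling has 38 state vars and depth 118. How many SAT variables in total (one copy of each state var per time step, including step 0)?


BMC unrolls to depth k, creating one copy of each state var for steps 0..k.
Step count = 118 + 1 = 119 (steps 0 through 118)
Vars per step = 38
Total = 38 * 119 = 4522

4522


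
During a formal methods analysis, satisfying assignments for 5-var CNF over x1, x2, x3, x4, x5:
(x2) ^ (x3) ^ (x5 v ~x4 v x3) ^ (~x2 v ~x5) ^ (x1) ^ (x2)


CNF with 6 clauses over 5 vars (32 assignments).
An assignment satisfies CNF iff every clause has >=1 true literal.
Check each row (bits = x1,x2,x3,x4,x5; clause T/F shown):
  row 0 [00000]: clauses=FFTTFF -> 0
  row 1 [00001]: clauses=FFTTFF -> 0
  row 2 [00010]: clauses=FFFTFF -> 0
  row 3 [00011]: clauses=FFTTFF -> 0
  row 4 [00100]: clauses=FTTTFF -> 0
  row 5 [00101]: clauses=FTTTFF -> 0
  row 6 [00110]: clauses=FTTTFF -> 0
  row 7 [00111]: clauses=FTTTFF -> 0
  row 8 [01000]: clauses=TFTTFT -> 0
  row 9 [01001]: clauses=TFTFFT -> 0
  row 10 [01010]: clauses=TFFTFT -> 0
  row 11 [01011]: clauses=TFTFFT -> 0
  row 12 [01100]: clauses=TTTTFT -> 0
  row 13 [01101]: clauses=TTTFFT -> 0
  row 14 [01110]: clauses=TTTTFT -> 0
  row 15 [01111]: clauses=TTTFFT -> 0
  row 16 [10000]: clauses=FFTTTF -> 0
  row 17 [10001]: clauses=FFTTTF -> 0
  row 18 [10010]: clauses=FFFTTF -> 0
  row 19 [10011]: clauses=FFTTTF -> 0
  row 20 [10100]: clauses=FTTTTF -> 0
  row 21 [10101]: clauses=FTTTTF -> 0
  row 22 [10110]: clauses=FTTTTF -> 0
  row 23 [10111]: clauses=FTTTTF -> 0
  row 24 [11000]: clauses=TFTTTT -> 0
  row 25 [11001]: clauses=TFTFTT -> 0
  row 26 [11010]: clauses=TFFTTT -> 0
  row 27 [11011]: clauses=TFTFTT -> 0
  row 28 [11100]: clauses=TTTTTT -> 1
  row 29 [11101]: clauses=TTTFTT -> 0
  row 30 [11110]: clauses=TTTTTT -> 1
  row 31 [11111]: clauses=TTTFTT -> 0
Full result column, 8 rows per line (x1,x2 fixed per line; x3,x4,x5 runs 000..111 left to right):
  rows 0-7 [x1,x2=00]: 00000000  (ones: 0)
  rows 8-15 [x1,x2=01]: 00000000  (ones: 0)
  rows 16-23 [x1,x2=10]: 00000000  (ones: 0)
  rows 24-31 [x1,x2=11]: 00001010  (ones: 2)
Satisfying assignments = 0+0+0+2 = 2

2


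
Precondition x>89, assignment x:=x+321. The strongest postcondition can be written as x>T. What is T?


Formula: sp(P, x:=E) = exists old_x. (x = E[old_x/x]) AND P[old_x/x] (old_x is the value of x before the assignment; eliminate old_x by solving x = E[old_x/x] for old_x)
Step 1: Precondition P: x>89, i.e. old_x > 89
Step 2: Assignment gives x = old_x + 321, so old_x = x - 321
Step 3: Substitute into P: x - 321 > 89
Step 4: Simplify: x > 89+321 = 410

410


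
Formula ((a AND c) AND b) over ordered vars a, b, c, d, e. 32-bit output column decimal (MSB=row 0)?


Formula: ((a AND c) AND b) over a, b, c, d, e (32 rows)
Evaluate each row (bits = a,b,c,d,e, MSB first):
  row 0 [00000]: ((0 AND 0) AND 0) -> 0
  row 1 [00001]: ((0 AND 0) AND 0) -> 0
  row 2 [00010]: ((0 AND 0) AND 0) -> 0
  row 3 [00011]: ((0 AND 0) AND 0) -> 0
  row 4 [00100]: ((0 AND 1) AND 0) -> 0
  row 5 [00101]: ((0 AND 1) AND 0) -> 0
  row 6 [00110]: ((0 AND 1) AND 0) -> 0
  row 7 [00111]: ((0 AND 1) AND 0) -> 0
  row 8 [01000]: ((0 AND 0) AND 1) -> 0
  row 9 [01001]: ((0 AND 0) AND 1) -> 0
  row 10 [01010]: ((0 AND 0) AND 1) -> 0
  row 11 [01011]: ((0 AND 0) AND 1) -> 0
  row 12 [01100]: ((0 AND 1) AND 1) -> 0
  row 13 [01101]: ((0 AND 1) AND 1) -> 0
  row 14 [01110]: ((0 AND 1) AND 1) -> 0
  row 15 [01111]: ((0 AND 1) AND 1) -> 0
  row 16 [10000]: ((1 AND 0) AND 0) -> 0
  row 17 [10001]: ((1 AND 0) AND 0) -> 0
  row 18 [10010]: ((1 AND 0) AND 0) -> 0
  row 19 [10011]: ((1 AND 0) AND 0) -> 0
  row 20 [10100]: ((1 AND 1) AND 0) -> 0
  row 21 [10101]: ((1 AND 1) AND 0) -> 0
  row 22 [10110]: ((1 AND 1) AND 0) -> 0
  row 23 [10111]: ((1 AND 1) AND 0) -> 0
  row 24 [11000]: ((1 AND 0) AND 1) -> 0
  row 25 [11001]: ((1 AND 0) AND 1) -> 0
  row 26 [11010]: ((1 AND 0) AND 1) -> 0
  row 27 [11011]: ((1 AND 0) AND 1) -> 0
  row 28 [11100]: ((1 AND 1) AND 1) -> 1
  row 29 [11101]: ((1 AND 1) AND 1) -> 1
  row 30 [11110]: ((1 AND 1) AND 1) -> 1
  row 31 [11111]: ((1 AND 1) AND 1) -> 1
Full result column, 4 rows per line (a,b,c fixed per line; d,e runs 00..11 left to right):
  rows 0-3 [a,b,c=000]: 0000  = hex 0
  rows 4-7 [a,b,c=001]: 0000  = hex 0
  rows 8-11 [a,b,c=010]: 0000  = hex 0
  rows 12-15 [a,b,c=011]: 0000  = hex 0
  rows 16-19 [a,b,c=100]: 0000  = hex 0
  rows 20-23 [a,b,c=101]: 0000  = hex 0
  rows 24-27 [a,b,c=110]: 0000  = hex 0
  rows 28-31 [a,b,c=111]: 1111  = hex F
Output column (row 0 .. row 31) = 00000000000000000000000000001111
Output column grouped in 4s = 0000 0000 0000 0000 0000 0000 0000 1111 = 0x0000000F
Convert to decimal digit by digit (value = value*16 + digit):
  0 -> 0
  0*16 + 0 = 0
  0*16 + 0 = 0
  0*16 + 0 = 0
  0*16 + 0 = 0
  0*16 + 0 = 0
  0*16 + 0 = 0
  0*16 + 15 (F) = 15
Decimal = 15

15


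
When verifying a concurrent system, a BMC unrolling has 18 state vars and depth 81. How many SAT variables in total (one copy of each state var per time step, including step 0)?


BMC unrolls to depth k, creating one copy of each state var for steps 0..k.
Step count = 81 + 1 = 82 (steps 0 through 81)
Vars per step = 18
Total = 18 * 82 = 1476

1476


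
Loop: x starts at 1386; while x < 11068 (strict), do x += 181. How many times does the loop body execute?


Step 1: x goes from 1386 toward 11068 by 181; the body runs while x<11068, so iterations = ceil((bound-start)/step)
Step 2: Distance=9682
Step 3: ceil(9682/181)=54

54


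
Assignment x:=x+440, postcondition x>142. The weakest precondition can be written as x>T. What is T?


Formula: wp(x:=E, P) = P[E/x] (substitute E for x in postcondition)
Step 1: Postcondition: x>142
Step 2: Substitute x+440 for x: x+440>142
Step 3: Solve for x: x > 142-440 = -298

-298


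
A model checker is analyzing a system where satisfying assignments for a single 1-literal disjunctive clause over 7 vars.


Step 1: Total=2^7=128
Step 2: Unsat when all 1 false: 2^6=64
Step 3: Sat=128-64=64

64


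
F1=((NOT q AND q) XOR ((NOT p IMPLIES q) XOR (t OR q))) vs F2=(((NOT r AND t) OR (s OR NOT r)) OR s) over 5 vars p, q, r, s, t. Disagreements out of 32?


F1 = ((NOT q AND q) XOR ((NOT p IMPLIES q) XOR (t OR q)))
F2 = (((NOT r AND t) OR (s OR NOT r)) OR s)
Evaluate both on each of 32 rows (bits = p,q,r,s,t):
  row 0 [00000]: F1=0 F2=1 (differ) -> 1
  row 1 [00001]: F1=1 F2=1 -> 0
  row 2 [00010]: F1=0 F2=1 (differ) -> 1
  row 3 [00011]: F1=1 F2=1 -> 0
  row 4 [00100]: F1=0 F2=0 -> 0
  row 5 [00101]: F1=1 F2=0 (differ) -> 1
  row 6 [00110]: F1=0 F2=1 (differ) -> 1
  row 7 [00111]: F1=1 F2=1 -> 0
  row 8 [01000]: F1=0 F2=1 (differ) -> 1
  row 9 [01001]: F1=0 F2=1 (differ) -> 1
  row 10 [01010]: F1=0 F2=1 (differ) -> 1
  row 11 [01011]: F1=0 F2=1 (differ) -> 1
  row 12 [01100]: F1=0 F2=0 -> 0
  row 13 [01101]: F1=0 F2=0 -> 0
  row 14 [01110]: F1=0 F2=1 (differ) -> 1
  row 15 [01111]: F1=0 F2=1 (differ) -> 1
  row 16 [10000]: F1=1 F2=1 -> 0
  row 17 [10001]: F1=0 F2=1 (differ) -> 1
  row 18 [10010]: F1=1 F2=1 -> 0
  row 19 [10011]: F1=0 F2=1 (differ) -> 1
  row 20 [10100]: F1=1 F2=0 (differ) -> 1
  row 21 [10101]: F1=0 F2=0 -> 0
  row 22 [10110]: F1=1 F2=1 -> 0
  row 23 [10111]: F1=0 F2=1 (differ) -> 1
  row 24 [11000]: F1=0 F2=1 (differ) -> 1
  row 25 [11001]: F1=0 F2=1 (differ) -> 1
  row 26 [11010]: F1=0 F2=1 (differ) -> 1
  row 27 [11011]: F1=0 F2=1 (differ) -> 1
  row 28 [11100]: F1=0 F2=0 -> 0
  row 29 [11101]: F1=0 F2=0 -> 0
  row 30 [11110]: F1=0 F2=1 (differ) -> 1
  row 31 [11111]: F1=0 F2=1 (differ) -> 1
Full result column, 8 rows per line (p,q fixed per line; r,s,t runs 000..111 left to right):
  rows 0-7 [p,q=00]: 10100110  (ones: 4)
  rows 8-15 [p,q=01]: 11110011  (ones: 6)
  rows 16-23 [p,q=10]: 01011001  (ones: 4)
  rows 24-31 [p,q=11]: 11110011  (ones: 6)
Disagreements = 4+6+4+6 = 20

20
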